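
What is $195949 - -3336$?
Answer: $199285$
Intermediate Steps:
$195949 - -3336 = 195949 + 3336 = 199285$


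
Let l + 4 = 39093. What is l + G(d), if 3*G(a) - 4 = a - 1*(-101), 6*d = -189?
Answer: 78227/2 ≈ 39114.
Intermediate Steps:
l = 39089 (l = -4 + 39093 = 39089)
d = -63/2 (d = (1/6)*(-189) = -63/2 ≈ -31.500)
G(a) = 35 + a/3 (G(a) = 4/3 + (a - 1*(-101))/3 = 4/3 + (a + 101)/3 = 4/3 + (101 + a)/3 = 4/3 + (101/3 + a/3) = 35 + a/3)
l + G(d) = 39089 + (35 + (1/3)*(-63/2)) = 39089 + (35 - 21/2) = 39089 + 49/2 = 78227/2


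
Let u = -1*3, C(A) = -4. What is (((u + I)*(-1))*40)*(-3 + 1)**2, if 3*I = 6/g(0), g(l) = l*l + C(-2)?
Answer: 560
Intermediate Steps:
g(l) = -4 + l**2 (g(l) = l*l - 4 = l**2 - 4 = -4 + l**2)
I = -1/2 (I = (6/(-4 + 0**2))/3 = (6/(-4 + 0))/3 = (6/(-4))/3 = (6*(-1/4))/3 = (1/3)*(-3/2) = -1/2 ≈ -0.50000)
u = -3
(((u + I)*(-1))*40)*(-3 + 1)**2 = (((-3 - 1/2)*(-1))*40)*(-3 + 1)**2 = (-7/2*(-1)*40)*(-2)**2 = ((7/2)*40)*4 = 140*4 = 560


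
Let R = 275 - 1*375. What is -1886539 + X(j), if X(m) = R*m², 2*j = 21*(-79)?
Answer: -70693564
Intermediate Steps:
R = -100 (R = 275 - 375 = -100)
j = -1659/2 (j = (21*(-79))/2 = (½)*(-1659) = -1659/2 ≈ -829.50)
X(m) = -100*m²
-1886539 + X(j) = -1886539 - 100*(-1659/2)² = -1886539 - 100*2752281/4 = -1886539 - 68807025 = -70693564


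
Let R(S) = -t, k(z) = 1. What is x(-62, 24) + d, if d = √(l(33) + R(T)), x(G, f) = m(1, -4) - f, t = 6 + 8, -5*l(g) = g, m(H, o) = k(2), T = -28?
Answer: -23 + I*√515/5 ≈ -23.0 + 4.5387*I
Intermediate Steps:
m(H, o) = 1
l(g) = -g/5
t = 14
R(S) = -14 (R(S) = -1*14 = -14)
x(G, f) = 1 - f
d = I*√515/5 (d = √(-⅕*33 - 14) = √(-33/5 - 14) = √(-103/5) = I*√515/5 ≈ 4.5387*I)
x(-62, 24) + d = (1 - 1*24) + I*√515/5 = (1 - 24) + I*√515/5 = -23 + I*√515/5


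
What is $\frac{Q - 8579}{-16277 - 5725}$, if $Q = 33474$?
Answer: $- \frac{24895}{22002} \approx -1.1315$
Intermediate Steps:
$\frac{Q - 8579}{-16277 - 5725} = \frac{33474 - 8579}{-16277 - 5725} = \frac{24895}{-22002} = 24895 \left(- \frac{1}{22002}\right) = - \frac{24895}{22002}$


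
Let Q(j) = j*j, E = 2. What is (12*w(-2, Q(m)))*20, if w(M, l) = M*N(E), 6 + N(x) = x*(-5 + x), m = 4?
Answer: 5760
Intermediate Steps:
N(x) = -6 + x*(-5 + x)
Q(j) = j²
w(M, l) = -12*M (w(M, l) = M*(-6 + 2² - 5*2) = M*(-6 + 4 - 10) = M*(-12) = -12*M)
(12*w(-2, Q(m)))*20 = (12*(-12*(-2)))*20 = (12*24)*20 = 288*20 = 5760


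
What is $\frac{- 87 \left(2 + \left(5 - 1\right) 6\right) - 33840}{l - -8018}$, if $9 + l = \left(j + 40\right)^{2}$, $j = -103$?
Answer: $- \frac{18051}{5989} \approx -3.014$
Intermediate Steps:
$l = 3960$ ($l = -9 + \left(-103 + 40\right)^{2} = -9 + \left(-63\right)^{2} = -9 + 3969 = 3960$)
$\frac{- 87 \left(2 + \left(5 - 1\right) 6\right) - 33840}{l - -8018} = \frac{- 87 \left(2 + \left(5 - 1\right) 6\right) - 33840}{3960 - -8018} = \frac{- 87 \left(2 + 4 \cdot 6\right) - 33840}{3960 + \left(8091 - 73\right)} = \frac{- 87 \left(2 + 24\right) - 33840}{3960 + 8018} = \frac{\left(-87\right) 26 - 33840}{11978} = \left(-2262 - 33840\right) \frac{1}{11978} = \left(-36102\right) \frac{1}{11978} = - \frac{18051}{5989}$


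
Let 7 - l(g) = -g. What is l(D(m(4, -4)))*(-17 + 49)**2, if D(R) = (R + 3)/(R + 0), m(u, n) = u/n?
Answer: 5120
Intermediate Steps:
D(R) = (3 + R)/R
l(g) = 7 + g (l(g) = 7 - (-1)*g = 7 + g)
l(D(m(4, -4)))*(-17 + 49)**2 = (7 + (3 + 4/(-4))/((4/(-4))))*(-17 + 49)**2 = (7 + (3 + 4*(-1/4))/((4*(-1/4))))*32**2 = (7 + (3 - 1)/(-1))*1024 = (7 - 1*2)*1024 = (7 - 2)*1024 = 5*1024 = 5120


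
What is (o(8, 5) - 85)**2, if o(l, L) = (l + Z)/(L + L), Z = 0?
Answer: 177241/25 ≈ 7089.6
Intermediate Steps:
o(l, L) = l/(2*L) (o(l, L) = (l + 0)/(L + L) = l/((2*L)) = l*(1/(2*L)) = l/(2*L))
(o(8, 5) - 85)**2 = ((1/2)*8/5 - 85)**2 = ((1/2)*8*(1/5) - 85)**2 = (4/5 - 85)**2 = (-421/5)**2 = 177241/25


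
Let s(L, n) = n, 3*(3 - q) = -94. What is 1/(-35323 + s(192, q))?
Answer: -3/105866 ≈ -2.8338e-5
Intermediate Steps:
q = 103/3 (q = 3 - ⅓*(-94) = 3 + 94/3 = 103/3 ≈ 34.333)
1/(-35323 + s(192, q)) = 1/(-35323 + 103/3) = 1/(-105866/3) = -3/105866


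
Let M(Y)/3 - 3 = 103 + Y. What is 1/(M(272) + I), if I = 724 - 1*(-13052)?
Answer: 1/14910 ≈ 6.7069e-5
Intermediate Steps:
M(Y) = 318 + 3*Y (M(Y) = 9 + 3*(103 + Y) = 9 + (309 + 3*Y) = 318 + 3*Y)
I = 13776 (I = 724 + 13052 = 13776)
1/(M(272) + I) = 1/((318 + 3*272) + 13776) = 1/((318 + 816) + 13776) = 1/(1134 + 13776) = 1/14910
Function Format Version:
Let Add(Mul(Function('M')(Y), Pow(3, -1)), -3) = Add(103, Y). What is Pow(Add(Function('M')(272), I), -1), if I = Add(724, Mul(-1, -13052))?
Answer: Rational(1, 14910) ≈ 6.7069e-5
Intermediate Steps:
Function('M')(Y) = Add(318, Mul(3, Y)) (Function('M')(Y) = Add(9, Mul(3, Add(103, Y))) = Add(9, Add(309, Mul(3, Y))) = Add(318, Mul(3, Y)))
I = 13776 (I = Add(724, 13052) = 13776)
Pow(Add(Function('M')(272), I), -1) = Pow(Add(Add(318, Mul(3, 272)), 13776), -1) = Pow(Add(Add(318, 816), 13776), -1) = Pow(Add(1134, 13776), -1) = Pow(14910, -1) = Rational(1, 14910)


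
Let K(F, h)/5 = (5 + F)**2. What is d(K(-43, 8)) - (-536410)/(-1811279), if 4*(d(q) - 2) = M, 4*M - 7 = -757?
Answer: -654540441/14490232 ≈ -45.171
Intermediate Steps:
M = -375/2 (M = 7/4 + (1/4)*(-757) = 7/4 - 757/4 = -375/2 ≈ -187.50)
K(F, h) = 5*(5 + F)**2
d(q) = -359/8 (d(q) = 2 + (1/4)*(-375/2) = 2 - 375/8 = -359/8)
d(K(-43, 8)) - (-536410)/(-1811279) = -359/8 - (-536410)/(-1811279) = -359/8 - (-536410)*(-1)/1811279 = -359/8 - 1*536410/1811279 = -359/8 - 536410/1811279 = -654540441/14490232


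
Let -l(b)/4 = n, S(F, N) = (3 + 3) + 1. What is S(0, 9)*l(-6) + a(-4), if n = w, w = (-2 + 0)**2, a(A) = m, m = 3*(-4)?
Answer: -124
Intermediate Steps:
S(F, N) = 7 (S(F, N) = 6 + 1 = 7)
m = -12
a(A) = -12
w = 4 (w = (-2)**2 = 4)
n = 4
l(b) = -16 (l(b) = -4*4 = -16)
S(0, 9)*l(-6) + a(-4) = 7*(-16) - 12 = -112 - 12 = -124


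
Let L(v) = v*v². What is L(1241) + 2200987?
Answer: 1913441508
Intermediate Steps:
L(v) = v³
L(1241) + 2200987 = 1241³ + 2200987 = 1911240521 + 2200987 = 1913441508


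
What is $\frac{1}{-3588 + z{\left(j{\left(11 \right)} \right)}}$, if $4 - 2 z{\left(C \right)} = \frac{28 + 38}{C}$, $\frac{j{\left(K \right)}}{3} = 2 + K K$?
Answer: $- \frac{123}{441089} \approx -0.00027886$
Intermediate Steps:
$j{\left(K \right)} = 6 + 3 K^{2}$ ($j{\left(K \right)} = 3 \left(2 + K K\right) = 3 \left(2 + K^{2}\right) = 6 + 3 K^{2}$)
$z{\left(C \right)} = 2 - \frac{33}{C}$ ($z{\left(C \right)} = 2 - \frac{\left(28 + 38\right) \frac{1}{C}}{2} = 2 - \frac{66 \frac{1}{C}}{2} = 2 - \frac{33}{C}$)
$\frac{1}{-3588 + z{\left(j{\left(11 \right)} \right)}} = \frac{1}{-3588 + \left(2 - \frac{33}{6 + 3 \cdot 11^{2}}\right)} = \frac{1}{-3588 + \left(2 - \frac{33}{6 + 3 \cdot 121}\right)} = \frac{1}{-3588 + \left(2 - \frac{33}{6 + 363}\right)} = \frac{1}{-3588 + \left(2 - \frac{33}{369}\right)} = \frac{1}{-3588 + \left(2 - \frac{11}{123}\right)} = \frac{1}{-3588 + \frac{235}{123}} = \frac{1}{- \frac{441089}{123}} = - \frac{123}{441089}$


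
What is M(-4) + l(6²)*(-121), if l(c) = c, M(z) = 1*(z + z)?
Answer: -4364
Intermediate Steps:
M(z) = 2*z (M(z) = 1*(2*z) = 2*z)
M(-4) + l(6²)*(-121) = 2*(-4) + 6²*(-121) = -8 + 36*(-121) = -8 - 4356 = -4364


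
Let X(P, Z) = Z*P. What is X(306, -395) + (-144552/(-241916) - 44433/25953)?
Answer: -63240229935861/523203829 ≈ -1.2087e+5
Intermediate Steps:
X(P, Z) = P*Z
X(306, -395) + (-144552/(-241916) - 44433/25953) = 306*(-395) + (-144552/(-241916) - 44433/25953) = -120870 + (-144552*(-1/241916) - 44433*1/25953) = -120870 + (36138/60479 - 14811/8651) = -120870 - 583124631/523203829 = -63240229935861/523203829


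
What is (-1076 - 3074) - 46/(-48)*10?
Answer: -49685/12 ≈ -4140.4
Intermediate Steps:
(-1076 - 3074) - 46/(-48)*10 = -4150 - 46*(-1/48)*10 = -4150 + (23/24)*10 = -4150 + 115/12 = -49685/12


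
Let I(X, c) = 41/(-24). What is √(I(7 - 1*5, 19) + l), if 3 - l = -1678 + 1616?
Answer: 7*√186/12 ≈ 7.9556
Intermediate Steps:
I(X, c) = -41/24 (I(X, c) = 41*(-1/24) = -41/24)
l = 65 (l = 3 - (-1678 + 1616) = 3 - 1*(-62) = 3 + 62 = 65)
√(I(7 - 1*5, 19) + l) = √(-41/24 + 65) = √(1519/24) = 7*√186/12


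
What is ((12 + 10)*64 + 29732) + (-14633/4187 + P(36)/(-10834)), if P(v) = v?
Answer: 706206343733/22680979 ≈ 31137.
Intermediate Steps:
((12 + 10)*64 + 29732) + (-14633/4187 + P(36)/(-10834)) = ((12 + 10)*64 + 29732) + (-14633/4187 + 36/(-10834)) = (22*64 + 29732) + (-14633*1/4187 + 36*(-1/10834)) = (1408 + 29732) + (-14633/4187 - 18/5417) = 31140 - 79342327/22680979 = 706206343733/22680979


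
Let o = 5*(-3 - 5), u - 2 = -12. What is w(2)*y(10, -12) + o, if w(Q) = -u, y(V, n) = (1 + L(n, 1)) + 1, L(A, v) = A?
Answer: -140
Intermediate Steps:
u = -10 (u = 2 - 12 = -10)
y(V, n) = 2 + n (y(V, n) = (1 + n) + 1 = 2 + n)
w(Q) = 10 (w(Q) = -1*(-10) = 10)
o = -40 (o = 5*(-8) = -40)
w(2)*y(10, -12) + o = 10*(2 - 12) - 40 = 10*(-10) - 40 = -100 - 40 = -140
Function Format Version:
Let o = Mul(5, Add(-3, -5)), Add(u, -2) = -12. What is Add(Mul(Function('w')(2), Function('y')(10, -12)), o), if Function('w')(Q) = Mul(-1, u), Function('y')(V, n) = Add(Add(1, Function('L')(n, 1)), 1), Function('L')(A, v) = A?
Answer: -140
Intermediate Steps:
u = -10 (u = Add(2, -12) = -10)
Function('y')(V, n) = Add(2, n) (Function('y')(V, n) = Add(Add(1, n), 1) = Add(2, n))
Function('w')(Q) = 10 (Function('w')(Q) = Mul(-1, -10) = 10)
o = -40 (o = Mul(5, -8) = -40)
Add(Mul(Function('w')(2), Function('y')(10, -12)), o) = Add(Mul(10, Add(2, -12)), -40) = Add(Mul(10, -10), -40) = Add(-100, -40) = -140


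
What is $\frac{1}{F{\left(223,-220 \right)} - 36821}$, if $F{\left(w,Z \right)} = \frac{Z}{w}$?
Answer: $- \frac{223}{8211303} \approx -2.7158 \cdot 10^{-5}$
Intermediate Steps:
$\frac{1}{F{\left(223,-220 \right)} - 36821} = \frac{1}{- \frac{220}{223} - 36821} = \frac{1}{- \frac{8211303}{223}} = - \frac{223}{8211303}$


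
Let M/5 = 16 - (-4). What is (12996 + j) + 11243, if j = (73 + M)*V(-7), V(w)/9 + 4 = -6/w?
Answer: 135419/7 ≈ 19346.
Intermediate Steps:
V(w) = -36 - 54/w (V(w) = -36 + 9*(-6/w) = -36 - 54/w)
M = 100 (M = 5*(16 - (-4)) = 5*(16 - 1*(-4)) = 5*(16 + 4) = 5*20 = 100)
j = -34254/7 (j = (73 + 100)*(-36 - 54/(-7)) = 173*(-36 - 54*(-⅐)) = 173*(-36 + 54/7) = 173*(-198/7) = -34254/7 ≈ -4893.4)
(12996 + j) + 11243 = (12996 - 34254/7) + 11243 = 56718/7 + 11243 = 135419/7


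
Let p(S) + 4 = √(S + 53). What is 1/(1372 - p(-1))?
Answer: 344/473331 + √13/946662 ≈ 0.00073057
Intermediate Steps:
p(S) = -4 + √(53 + S) (p(S) = -4 + √(S + 53) = -4 + √(53 + S))
1/(1372 - p(-1)) = 1/(1372 - (-4 + √(53 - 1))) = 1/(1372 - (-4 + √52)) = 1/(1372 - (-4 + 2*√13)) = 1/(1372 + (4 - 2*√13)) = 1/(1376 - 2*√13)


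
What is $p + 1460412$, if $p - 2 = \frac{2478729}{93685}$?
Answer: $\frac{136821364319}{93685} \approx 1.4604 \cdot 10^{6}$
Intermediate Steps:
$p = \frac{2666099}{93685}$ ($p = 2 + \frac{2478729}{93685} = \frac{2666099}{93685} \approx 28.458$)
$p + 1460412 = \frac{2666099}{93685} + 1460412 = \frac{136821364319}{93685}$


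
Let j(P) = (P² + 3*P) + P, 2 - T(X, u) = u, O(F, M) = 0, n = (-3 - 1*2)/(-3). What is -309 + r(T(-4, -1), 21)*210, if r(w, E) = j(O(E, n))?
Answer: -309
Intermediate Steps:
n = 5/3 (n = (-3 - 2)*(-⅓) = -5*(-⅓) = 5/3 ≈ 1.6667)
T(X, u) = 2 - u
j(P) = P² + 4*P
r(w, E) = 0 (r(w, E) = 0*(4 + 0) = 0*4 = 0)
-309 + r(T(-4, -1), 21)*210 = -309 + 0*210 = -309 + 0 = -309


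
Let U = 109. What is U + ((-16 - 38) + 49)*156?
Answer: -671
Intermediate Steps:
U + ((-16 - 38) + 49)*156 = 109 + ((-16 - 38) + 49)*156 = 109 + (-54 + 49)*156 = 109 - 5*156 = 109 - 780 = -671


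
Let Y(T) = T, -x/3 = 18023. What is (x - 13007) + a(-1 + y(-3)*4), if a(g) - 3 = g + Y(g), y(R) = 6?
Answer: -67027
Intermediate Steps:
x = -54069 (x = -3*18023 = -54069)
a(g) = 3 + 2*g (a(g) = 3 + (g + g) = 3 + 2*g)
(x - 13007) + a(-1 + y(-3)*4) = (-54069 - 13007) + (3 + 2*(-1 + 6*4)) = -67076 + (3 + 2*(-1 + 24)) = -67076 + (3 + 2*23) = -67076 + (3 + 46) = -67076 + 49 = -67027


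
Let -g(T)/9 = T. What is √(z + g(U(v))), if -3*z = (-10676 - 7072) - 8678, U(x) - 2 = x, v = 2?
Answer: √78954/3 ≈ 93.662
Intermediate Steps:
U(x) = 2 + x
g(T) = -9*T
z = 26426/3 (z = -((-10676 - 7072) - 8678)/3 = -(-17748 - 8678)/3 = -⅓*(-26426) = 26426/3 ≈ 8808.7)
√(z + g(U(v))) = √(26426/3 - 9*(2 + 2)) = √(26426/3 - 9*4) = √(26426/3 - 36) = √(26318/3) = √78954/3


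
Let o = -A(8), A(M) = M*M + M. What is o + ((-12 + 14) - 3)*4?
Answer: -76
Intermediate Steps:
A(M) = M + M² (A(M) = M² + M = M + M²)
o = -72 (o = -8*(1 + 8) = -8*9 = -1*72 = -72)
o + ((-12 + 14) - 3)*4 = -72 + ((-12 + 14) - 3)*4 = -72 + (2 - 3)*4 = -72 - 1*4 = -72 - 4 = -76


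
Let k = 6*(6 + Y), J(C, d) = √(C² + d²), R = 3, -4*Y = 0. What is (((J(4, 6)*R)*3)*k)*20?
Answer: 12960*√13 ≈ 46728.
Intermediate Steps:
Y = 0 (Y = -¼*0 = 0)
k = 36 (k = 6*(6 + 0) = 6*6 = 36)
(((J(4, 6)*R)*3)*k)*20 = (((√(4² + 6²)*3)*3)*36)*20 = (((√(16 + 36)*3)*3)*36)*20 = (((√52*3)*3)*36)*20 = ((((2*√13)*3)*3)*36)*20 = (((6*√13)*3)*36)*20 = ((18*√13)*36)*20 = (648*√13)*20 = 12960*√13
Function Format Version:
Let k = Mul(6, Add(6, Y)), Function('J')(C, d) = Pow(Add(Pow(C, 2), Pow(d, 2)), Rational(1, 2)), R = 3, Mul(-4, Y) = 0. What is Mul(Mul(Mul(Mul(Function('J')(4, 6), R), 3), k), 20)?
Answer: Mul(12960, Pow(13, Rational(1, 2))) ≈ 46728.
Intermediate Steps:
Y = 0 (Y = Mul(Rational(-1, 4), 0) = 0)
k = 36 (k = Mul(6, Add(6, 0)) = Mul(6, 6) = 36)
Mul(Mul(Mul(Mul(Function('J')(4, 6), R), 3), k), 20) = Mul(Mul(Mul(Mul(Pow(Add(Pow(4, 2), Pow(6, 2)), Rational(1, 2)), 3), 3), 36), 20) = Mul(Mul(Mul(Mul(Pow(Add(16, 36), Rational(1, 2)), 3), 3), 36), 20) = Mul(Mul(Mul(Mul(Pow(52, Rational(1, 2)), 3), 3), 36), 20) = Mul(Mul(Mul(Mul(Mul(2, Pow(13, Rational(1, 2))), 3), 3), 36), 20) = Mul(Mul(Mul(Mul(6, Pow(13, Rational(1, 2))), 3), 36), 20) = Mul(Mul(Mul(18, Pow(13, Rational(1, 2))), 36), 20) = Mul(Mul(648, Pow(13, Rational(1, 2))), 20) = Mul(12960, Pow(13, Rational(1, 2)))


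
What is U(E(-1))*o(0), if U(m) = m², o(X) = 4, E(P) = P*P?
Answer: 4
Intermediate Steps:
E(P) = P²
U(E(-1))*o(0) = ((-1)²)²*4 = 1²*4 = 1*4 = 4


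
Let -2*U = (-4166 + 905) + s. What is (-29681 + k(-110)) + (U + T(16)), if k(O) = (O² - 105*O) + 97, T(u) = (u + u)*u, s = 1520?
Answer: -9103/2 ≈ -4551.5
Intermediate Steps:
T(u) = 2*u² (T(u) = (2*u)*u = 2*u²)
k(O) = 97 + O² - 105*O
U = 1741/2 (U = -((-4166 + 905) + 1520)/2 = -(-3261 + 1520)/2 = -½*(-1741) = 1741/2 ≈ 870.50)
(-29681 + k(-110)) + (U + T(16)) = (-29681 + (97 + (-110)² - 105*(-110))) + (1741/2 + 2*16²) = (-29681 + (97 + 12100 + 11550)) + (1741/2 + 2*256) = (-29681 + 23747) + (1741/2 + 512) = -5934 + 2765/2 = -9103/2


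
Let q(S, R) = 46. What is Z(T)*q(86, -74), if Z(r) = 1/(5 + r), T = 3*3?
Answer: 23/7 ≈ 3.2857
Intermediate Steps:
T = 9
Z(T)*q(86, -74) = 46/(5 + 9) = 46/14 = (1/14)*46 = 23/7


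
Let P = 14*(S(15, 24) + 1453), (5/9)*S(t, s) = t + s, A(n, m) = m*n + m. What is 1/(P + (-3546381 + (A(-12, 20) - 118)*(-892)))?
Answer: -5/16117801 ≈ -3.1022e-7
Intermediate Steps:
A(n, m) = m + m*n
S(t, s) = 9*s/5 + 9*t/5 (S(t, s) = 9*(t + s)/5 = 9*(s + t)/5 = 9*s/5 + 9*t/5)
P = 106624/5 (P = 14*(((9/5)*24 + (9/5)*15) + 1453) = 14*((216/5 + 27) + 1453) = 14*(351/5 + 1453) = 14*(7616/5) = 106624/5 ≈ 21325.)
1/(P + (-3546381 + (A(-12, 20) - 118)*(-892))) = 1/(106624/5 + (-3546381 + (20*(1 - 12) - 118)*(-892))) = 1/(106624/5 + (-3546381 + (20*(-11) - 118)*(-892))) = 1/(106624/5 + (-3546381 + (-220 - 118)*(-892))) = 1/(106624/5 + (-3546381 - 338*(-892))) = 1/(106624/5 + (-3546381 + 301496)) = 1/(106624/5 - 3244885) = 1/(-16117801/5) = -5/16117801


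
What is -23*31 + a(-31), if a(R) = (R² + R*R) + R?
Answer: 1178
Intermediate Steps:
a(R) = R + 2*R² (a(R) = (R² + R²) + R = 2*R² + R = R + 2*R²)
-23*31 + a(-31) = -23*31 - 31*(1 + 2*(-31)) = -713 - 31*(1 - 62) = -713 - 31*(-61) = -713 + 1891 = 1178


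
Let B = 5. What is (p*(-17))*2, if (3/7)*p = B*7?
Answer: -8330/3 ≈ -2776.7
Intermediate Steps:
p = 245/3 (p = 7*(5*7)/3 = (7/3)*35 = 245/3 ≈ 81.667)
(p*(-17))*2 = ((245/3)*(-17))*2 = -4165/3*2 = -8330/3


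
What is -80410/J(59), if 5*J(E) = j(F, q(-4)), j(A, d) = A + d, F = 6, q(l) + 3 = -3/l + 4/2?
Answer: -1608200/23 ≈ -69922.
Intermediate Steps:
q(l) = -1 - 3/l (q(l) = -3 + (-3/l + 4/2) = -3 + (-3/l + 4*(½)) = -3 + (-3/l + 2) = -3 + (2 - 3/l) = -1 - 3/l)
J(E) = 23/20 (J(E) = (6 + (-3 - 1*(-4))/(-4))/5 = (6 - (-3 + 4)/4)/5 = (6 - ¼*1)/5 = (6 - ¼)/5 = (⅕)*(23/4) = 23/20)
-80410/J(59) = -80410/23/20 = -80410*20/23 = -1608200/23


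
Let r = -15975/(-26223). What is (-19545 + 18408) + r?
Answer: -9933192/8741 ≈ -1136.4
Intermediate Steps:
r = 5325/8741 (r = -15975*(-1/26223) = 5325/8741 ≈ 0.60920)
(-19545 + 18408) + r = (-19545 + 18408) + 5325/8741 = -1137 + 5325/8741 = -9933192/8741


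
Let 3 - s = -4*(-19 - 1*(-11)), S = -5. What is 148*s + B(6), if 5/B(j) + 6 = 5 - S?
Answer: -17163/4 ≈ -4290.8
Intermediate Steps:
B(j) = 5/4 (B(j) = 5/(-6 + (5 - 1*(-5))) = 5/(-6 + (5 + 5)) = 5/(-6 + 10) = 5/4)
s = -29 (s = 3 - (-4)*(-19 - 1*(-11)) = 3 - (-4)*(-19 + 11) = 3 - (-4)*(-8) = 3 - 1*32 = 3 - 32 = -29)
148*s + B(6) = 148*(-29) + 5/4 = -4292 + 5/4 = -17163/4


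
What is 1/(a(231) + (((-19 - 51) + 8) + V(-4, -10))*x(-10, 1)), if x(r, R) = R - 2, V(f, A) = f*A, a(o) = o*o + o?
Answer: 1/53614 ≈ 1.8652e-5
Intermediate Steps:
a(o) = o + o² (a(o) = o² + o = o + o²)
V(f, A) = A*f
x(r, R) = -2 + R
1/(a(231) + (((-19 - 51) + 8) + V(-4, -10))*x(-10, 1)) = 1/(231*(1 + 231) + (((-19 - 51) + 8) - 10*(-4))*(-2 + 1)) = 1/(231*232 + ((-70 + 8) + 40)*(-1)) = 1/(53592 + (-62 + 40)*(-1)) = 1/(53592 - 22*(-1)) = 1/(53592 + 22) = 1/53614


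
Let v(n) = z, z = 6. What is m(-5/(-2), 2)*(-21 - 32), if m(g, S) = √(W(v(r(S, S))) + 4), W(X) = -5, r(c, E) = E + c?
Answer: -53*I ≈ -53.0*I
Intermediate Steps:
v(n) = 6
m(g, S) = I (m(g, S) = √(-5 + 4) = √(-1) = I)
m(-5/(-2), 2)*(-21 - 32) = I*(-21 - 32) = I*(-53) = -53*I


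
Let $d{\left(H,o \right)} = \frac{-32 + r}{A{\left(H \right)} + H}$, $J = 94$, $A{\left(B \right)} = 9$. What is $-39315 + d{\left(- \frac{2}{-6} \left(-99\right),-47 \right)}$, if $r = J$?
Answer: $- \frac{471811}{12} \approx -39318.0$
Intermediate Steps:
$r = 94$
$d{\left(H,o \right)} = \frac{62}{9 + H}$ ($d{\left(H,o \right)} = \frac{-32 + 94}{9 + H} = \frac{62}{9 + H}$)
$-39315 + d{\left(- \frac{2}{-6} \left(-99\right),-47 \right)} = -39315 + \frac{62}{9 + - \frac{2}{-6} \left(-99\right)} = -39315 + \frac{62}{9 + \left(-2\right) \left(- \frac{1}{6}\right) \left(-99\right)} = -39315 + \frac{62}{9 + \frac{1}{3} \left(-99\right)} = -39315 + \frac{62}{9 - 33} = -39315 + \frac{62}{-24} = -39315 + 62 \left(- \frac{1}{24}\right) = -39315 - \frac{31}{12} = - \frac{471811}{12}$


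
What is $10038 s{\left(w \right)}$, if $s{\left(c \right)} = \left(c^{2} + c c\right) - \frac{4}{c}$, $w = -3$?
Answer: $194068$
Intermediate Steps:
$s{\left(c \right)} = - \frac{4}{c} + 2 c^{2}$ ($s{\left(c \right)} = \left(c^{2} + c^{2}\right) - \frac{4}{c} = 2 c^{2} - \frac{4}{c} = - \frac{4}{c} + 2 c^{2}$)
$10038 s{\left(w \right)} = 10038 \frac{2 \left(-2 + \left(-3\right)^{3}\right)}{-3} = 10038 \cdot 2 \left(- \frac{1}{3}\right) \left(-2 - 27\right) = 10038 \cdot 2 \left(- \frac{1}{3}\right) \left(-29\right) = 10038 \cdot \frac{58}{3} = 194068$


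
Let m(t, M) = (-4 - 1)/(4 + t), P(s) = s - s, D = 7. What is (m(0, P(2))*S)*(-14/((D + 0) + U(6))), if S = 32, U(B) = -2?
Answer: 112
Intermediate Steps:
P(s) = 0
m(t, M) = -5/(4 + t)
(m(0, P(2))*S)*(-14/((D + 0) + U(6))) = (-5/(4 + 0)*32)*(-14/((7 + 0) - 2)) = (-5/4*32)*(-14/(7 - 2)) = (-5*¼*32)*(-14/5) = (-5/4*32)*(-14*⅕) = -40*(-14/5) = 112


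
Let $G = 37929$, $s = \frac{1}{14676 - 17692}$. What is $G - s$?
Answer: $\frac{114393865}{3016} \approx 37929.0$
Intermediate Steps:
$s = - \frac{1}{3016}$ ($s = \frac{1}{-3016} = - \frac{1}{3016} \approx -0.00033156$)
$G - s = 37929 - - \frac{1}{3016} = 37929 + \frac{1}{3016} = \frac{114393865}{3016}$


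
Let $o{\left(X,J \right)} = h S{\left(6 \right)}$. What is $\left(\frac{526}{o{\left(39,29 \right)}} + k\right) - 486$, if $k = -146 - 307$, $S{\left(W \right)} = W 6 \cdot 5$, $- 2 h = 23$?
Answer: $- \frac{972128}{1035} \approx -939.25$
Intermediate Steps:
$h = - \frac{23}{2}$ ($h = \left(- \frac{1}{2}\right) 23 = - \frac{23}{2} \approx -11.5$)
$S{\left(W \right)} = 30 W$ ($S{\left(W \right)} = 6 W 5 = 30 W$)
$o{\left(X,J \right)} = -2070$ ($o{\left(X,J \right)} = - \frac{23 \cdot 30 \cdot 6}{2} = \left(- \frac{23}{2}\right) 180 = -2070$)
$k = -453$
$\left(\frac{526}{o{\left(39,29 \right)}} + k\right) - 486 = \left(\frac{526}{-2070} - 453\right) - 486 = \left(526 \left(- \frac{1}{2070}\right) - 453\right) - 486 = \left(- \frac{263}{1035} - 453\right) - 486 = - \frac{469118}{1035} - 486 = - \frac{972128}{1035}$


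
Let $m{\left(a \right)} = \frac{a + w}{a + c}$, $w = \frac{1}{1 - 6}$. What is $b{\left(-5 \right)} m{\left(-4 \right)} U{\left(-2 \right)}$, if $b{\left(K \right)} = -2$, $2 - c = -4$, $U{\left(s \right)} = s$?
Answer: $- \frac{42}{5} \approx -8.4$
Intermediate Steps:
$c = 6$ ($c = 2 - -4 = 2 + 4 = 6$)
$w = - \frac{1}{5}$ ($w = \frac{1}{-5} = - \frac{1}{5} \approx -0.2$)
$m{\left(a \right)} = \frac{- \frac{1}{5} + a}{6 + a}$ ($m{\left(a \right)} = \frac{a - \frac{1}{5}}{a + 6} = \frac{- \frac{1}{5} + a}{6 + a}$)
$b{\left(-5 \right)} m{\left(-4 \right)} U{\left(-2 \right)} = - 2 \frac{- \frac{1}{5} - 4}{6 - 4} \left(-2\right) = - 2 \cdot \frac{1}{2} \left(- \frac{21}{5}\right) \left(-2\right) = \left(-2\right) \left(- \frac{21}{10}\right) \left(-2\right) = \frac{21}{5} \left(-2\right) = - \frac{42}{5}$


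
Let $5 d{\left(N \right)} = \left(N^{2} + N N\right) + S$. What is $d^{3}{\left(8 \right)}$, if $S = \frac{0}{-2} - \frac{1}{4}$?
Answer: $\frac{133432831}{8000} \approx 16679.0$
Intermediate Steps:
$S = - \frac{1}{4}$ ($S = 0 \left(- \frac{1}{2}\right) - \frac{1}{4} = 0 - \frac{1}{4} = - \frac{1}{4} \approx -0.25$)
$d{\left(N \right)} = - \frac{1}{20} + \frac{2 N^{2}}{5}$ ($d{\left(N \right)} = \frac{\left(N^{2} + N N\right) - \frac{1}{4}}{5} = \frac{\left(N^{2} + N^{2}\right) - \frac{1}{4}}{5} = \frac{2 N^{2} - \frac{1}{4}}{5} = \frac{- \frac{1}{4} + 2 N^{2}}{5} = - \frac{1}{20} + \frac{2 N^{2}}{5}$)
$d^{3}{\left(8 \right)} = \left(- \frac{1}{20} + \frac{2 \cdot 8^{2}}{5}\right)^{3} = \left(- \frac{1}{20} + \frac{2}{5} \cdot 64\right)^{3} = \left(- \frac{1}{20} + \frac{128}{5}\right)^{3} = \left(\frac{511}{20}\right)^{3} = \frac{133432831}{8000}$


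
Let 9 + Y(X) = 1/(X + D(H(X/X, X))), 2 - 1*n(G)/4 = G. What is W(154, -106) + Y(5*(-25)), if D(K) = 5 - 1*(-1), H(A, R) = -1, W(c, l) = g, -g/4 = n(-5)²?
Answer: -374256/119 ≈ -3145.0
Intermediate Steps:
n(G) = 8 - 4*G
g = -3136 (g = -4*(8 - 4*(-5))² = -4*(8 + 20)² = -4*28² = -4*784 = -3136)
W(c, l) = -3136
D(K) = 6 (D(K) = 5 + 1 = 6)
Y(X) = -9 + 1/(6 + X) (Y(X) = -9 + 1/(X + 6) = -9 + 1/(6 + X))
W(154, -106) + Y(5*(-25)) = -3136 + (-53 - 45*(-25))/(6 + 5*(-25)) = -3136 + (-53 - 9*(-125))/(6 - 125) = -3136 + (-53 + 1125)/(-119) = -3136 - 1/119*1072 = -3136 - 1072/119 = -374256/119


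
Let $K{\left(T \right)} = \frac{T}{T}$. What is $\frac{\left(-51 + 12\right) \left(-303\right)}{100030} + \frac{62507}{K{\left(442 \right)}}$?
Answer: $\frac{6252587027}{100030} \approx 62507.0$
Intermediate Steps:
$K{\left(T \right)} = 1$
$\frac{\left(-51 + 12\right) \left(-303\right)}{100030} + \frac{62507}{K{\left(442 \right)}} = \frac{\left(-51 + 12\right) \left(-303\right)}{100030} + \frac{62507}{1} = \left(-39\right) \left(-303\right) \frac{1}{100030} + 62507 \cdot 1 = 11817 \cdot \frac{1}{100030} + 62507 = \frac{11817}{100030} + 62507 = \frac{6252587027}{100030}$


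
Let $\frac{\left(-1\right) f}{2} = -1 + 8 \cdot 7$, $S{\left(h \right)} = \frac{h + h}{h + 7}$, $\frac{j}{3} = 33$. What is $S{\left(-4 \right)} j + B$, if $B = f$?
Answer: $-374$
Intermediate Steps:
$j = 99$ ($j = 3 \cdot 33 = 99$)
$S{\left(h \right)} = \frac{2 h}{7 + h}$
$f = -110$ ($f = - 2 \left(-1 + 8 \cdot 7\right) = - 2 \left(-1 + 56\right) = \left(-2\right) 55 = -110$)
$B = -110$
$S{\left(-4 \right)} j + B = 2 \left(-4\right) \frac{1}{7 - 4} \cdot 99 - 110 = 2 \left(-4\right) \frac{1}{3} \cdot 99 - 110 = \left(- \frac{8}{3}\right) 99 - 110 = -264 - 110 = -374$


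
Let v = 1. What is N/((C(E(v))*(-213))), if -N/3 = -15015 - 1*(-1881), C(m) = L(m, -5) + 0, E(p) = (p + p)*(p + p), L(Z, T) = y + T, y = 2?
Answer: 4378/71 ≈ 61.662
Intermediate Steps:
L(Z, T) = 2 + T
E(p) = 4*p**2 (E(p) = (2*p)*(2*p) = 4*p**2)
C(m) = -3 (C(m) = (2 - 5) + 0 = -3 + 0 = -3)
N = 39402 (N = -3*(-15015 - 1*(-1881)) = -3*(-15015 + 1881) = -3*(-13134) = 39402)
N/((C(E(v))*(-213))) = 39402/((-3*(-213))) = 39402/639 = 39402*(1/639) = 4378/71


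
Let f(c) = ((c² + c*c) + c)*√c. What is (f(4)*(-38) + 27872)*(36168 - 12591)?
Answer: 592631472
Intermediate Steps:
f(c) = √c*(c + 2*c²) (f(c) = ((c² + c²) + c)*√c = (2*c² + c)*√c = (c + 2*c²)*√c = √c*(c + 2*c²))
(f(4)*(-38) + 27872)*(36168 - 12591) = ((4^(3/2)*(1 + 2*4))*(-38) + 27872)*(36168 - 12591) = ((8*(1 + 8))*(-38) + 27872)*23577 = ((8*9)*(-38) + 27872)*23577 = (72*(-38) + 27872)*23577 = (-2736 + 27872)*23577 = 25136*23577 = 592631472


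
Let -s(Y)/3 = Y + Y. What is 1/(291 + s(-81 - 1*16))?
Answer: 1/873 ≈ 0.0011455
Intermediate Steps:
s(Y) = -6*Y (s(Y) = -3*(Y + Y) = -6*Y)
1/(291 + s(-81 - 1*16)) = 1/(291 - 6*(-81 - 1*16)) = 1/(291 - 6*(-81 - 16)) = 1/(291 - 6*(-97)) = 1/(291 + 582) = 1/873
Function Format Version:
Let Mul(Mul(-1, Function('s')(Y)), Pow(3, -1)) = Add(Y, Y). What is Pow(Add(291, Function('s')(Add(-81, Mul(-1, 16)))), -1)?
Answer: Rational(1, 873) ≈ 0.0011455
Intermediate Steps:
Function('s')(Y) = Mul(-6, Y) (Function('s')(Y) = Mul(-3, Add(Y, Y)) = Mul(-3, Mul(2, Y)) = Mul(-6, Y))
Pow(Add(291, Function('s')(Add(-81, Mul(-1, 16)))), -1) = Pow(Add(291, Mul(-6, Add(-81, Mul(-1, 16)))), -1) = Pow(Add(291, Mul(-6, Add(-81, -16))), -1) = Pow(Add(291, Mul(-6, -97)), -1) = Pow(Add(291, 582), -1) = Pow(873, -1) = Rational(1, 873)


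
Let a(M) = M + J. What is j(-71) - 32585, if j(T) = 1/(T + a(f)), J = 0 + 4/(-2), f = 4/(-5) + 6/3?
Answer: -11698020/359 ≈ -32585.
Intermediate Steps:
f = 6/5 (f = 4*(-⅕) + 6*(⅓) = -⅘ + 2 = 6/5 ≈ 1.2000)
J = -2 (J = 0 - ½*4 = 0 - 2 = -2)
a(M) = -2 + M (a(M) = M - 2 = -2 + M)
j(T) = 1/(-⅘ + T) (j(T) = 1/(T + (-2 + 6/5)) = 1/(T - ⅘) = 1/(-⅘ + T))
j(-71) - 32585 = 5/(-4 + 5*(-71)) - 32585 = 5/(-4 - 355) - 32585 = 5/(-359) - 32585 = 5*(-1/359) - 32585 = -5/359 - 32585 = -11698020/359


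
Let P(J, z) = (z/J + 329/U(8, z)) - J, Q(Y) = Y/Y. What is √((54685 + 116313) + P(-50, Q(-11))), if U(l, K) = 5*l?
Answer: 27*√93858/20 ≈ 413.59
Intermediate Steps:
Q(Y) = 1
P(J, z) = 329/40 - J + z/J (P(J, z) = (z/J + 329/((5*8))) - J = (z/J + 329/40) - J = (329/40 + z/J) - J = 329/40 - J + z/J)
√((54685 + 116313) + P(-50, Q(-11))) = √((54685 + 116313) + (329/40 - 1*(-50) + 1/(-50))) = √(170998 + (329/40 + 50 + 1*(-1/50))) = √(170998 + (329/40 + 50 - 1/50)) = √(170998 + 11641/200) = √(34211241/200) = 27*√93858/20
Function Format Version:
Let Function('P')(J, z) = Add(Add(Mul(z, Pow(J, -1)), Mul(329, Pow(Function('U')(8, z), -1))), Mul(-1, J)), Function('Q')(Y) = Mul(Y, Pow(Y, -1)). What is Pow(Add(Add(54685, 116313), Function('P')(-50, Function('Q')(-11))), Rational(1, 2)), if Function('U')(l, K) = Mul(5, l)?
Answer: Mul(Rational(27, 20), Pow(93858, Rational(1, 2))) ≈ 413.59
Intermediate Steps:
Function('Q')(Y) = 1
Function('P')(J, z) = Add(Rational(329, 40), Mul(-1, J), Mul(z, Pow(J, -1))) (Function('P')(J, z) = Add(Add(Mul(z, Pow(J, -1)), Mul(329, Pow(Mul(5, 8), -1))), Mul(-1, J)) = Add(Add(Mul(z, Pow(J, -1)), Mul(329, Pow(40, -1))), Mul(-1, J)) = Add(Add(Mul(z, Pow(J, -1)), Mul(329, Rational(1, 40))), Mul(-1, J)) = Add(Add(Mul(z, Pow(J, -1)), Rational(329, 40)), Mul(-1, J)) = Add(Add(Rational(329, 40), Mul(z, Pow(J, -1))), Mul(-1, J)) = Add(Rational(329, 40), Mul(-1, J), Mul(z, Pow(J, -1))))
Pow(Add(Add(54685, 116313), Function('P')(-50, Function('Q')(-11))), Rational(1, 2)) = Pow(Add(Add(54685, 116313), Add(Rational(329, 40), Mul(-1, -50), Mul(1, Pow(-50, -1)))), Rational(1, 2)) = Pow(Add(170998, Add(Rational(329, 40), 50, Mul(1, Rational(-1, 50)))), Rational(1, 2)) = Pow(Add(170998, Add(Rational(329, 40), 50, Rational(-1, 50))), Rational(1, 2)) = Pow(Add(170998, Rational(11641, 200)), Rational(1, 2)) = Pow(Rational(34211241, 200), Rational(1, 2)) = Mul(Rational(27, 20), Pow(93858, Rational(1, 2)))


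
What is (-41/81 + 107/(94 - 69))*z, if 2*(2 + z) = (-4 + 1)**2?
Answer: 3821/405 ≈ 9.4346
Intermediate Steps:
z = 5/2 (z = -2 + (-4 + 1)**2/2 = -2 + (1/2)*(-3)**2 = -2 + (1/2)*9 = -2 + 9/2 = 5/2 ≈ 2.5000)
(-41/81 + 107/(94 - 69))*z = (-41/81 + 107/(94 - 69))*(5/2) = (-41*1/81 + 107/25)*(5/2) = (-41/81 + 107*(1/25))*(5/2) = (-41/81 + 107/25)*(5/2) = (7642/2025)*(5/2) = 3821/405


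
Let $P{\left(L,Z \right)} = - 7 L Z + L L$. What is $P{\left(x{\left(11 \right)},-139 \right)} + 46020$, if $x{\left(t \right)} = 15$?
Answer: $60840$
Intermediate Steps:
$P{\left(L,Z \right)} = L^{2} - 7 L Z$ ($P{\left(L,Z \right)} = - 7 L Z + L^{2} = L^{2} - 7 L Z$)
$P{\left(x{\left(11 \right)},-139 \right)} + 46020 = 15 \left(15 - -973\right) + 46020 = 15 \left(15 + 973\right) + 46020 = 15 \cdot 988 + 46020 = 14820 + 46020 = 60840$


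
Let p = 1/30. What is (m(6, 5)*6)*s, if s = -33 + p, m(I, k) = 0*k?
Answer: 0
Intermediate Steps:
p = 1/30 ≈ 0.033333
m(I, k) = 0
s = -989/30 (s = -33 + 1/30 = -989/30 ≈ -32.967)
(m(6, 5)*6)*s = (0*6)*(-989/30) = 0*(-989/30) = 0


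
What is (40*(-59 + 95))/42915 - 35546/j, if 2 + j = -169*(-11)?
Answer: -101518834/5312877 ≈ -19.108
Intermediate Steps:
j = 1857 (j = -2 - 169*(-11) = -2 + 1859 = 1857)
(40*(-59 + 95))/42915 - 35546/j = (40*(-59 + 95))/42915 - 35546/1857 = (40*36)*(1/42915) - 35546*1/1857 = 1440*(1/42915) - 35546/1857 = 96/2861 - 35546/1857 = -101518834/5312877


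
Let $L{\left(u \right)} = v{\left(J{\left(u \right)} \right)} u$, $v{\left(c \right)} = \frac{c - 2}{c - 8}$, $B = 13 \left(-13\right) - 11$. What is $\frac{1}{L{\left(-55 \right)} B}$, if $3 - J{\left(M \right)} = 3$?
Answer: $\frac{1}{2475} \approx 0.00040404$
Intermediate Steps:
$J{\left(M \right)} = 0$ ($J{\left(M \right)} = 3 - 3 = 0$)
$B = -180$ ($B = -169 - 11 = -180$)
$v{\left(c \right)} = \frac{-2 + c}{-8 + c}$
$L{\left(u \right)} = \frac{u}{4}$ ($L{\left(u \right)} = \frac{-2 + 0}{-8 + 0} u = \frac{1}{-8} \left(-2\right) u = \left(- \frac{1}{8}\right) \left(-2\right) u = \frac{u}{4}$)
$\frac{1}{L{\left(-55 \right)} B} = \frac{1}{\frac{1}{4} \left(-55\right) \left(-180\right)} = \frac{1}{\left(- \frac{55}{4}\right) \left(-180\right)} = \frac{1}{2475}$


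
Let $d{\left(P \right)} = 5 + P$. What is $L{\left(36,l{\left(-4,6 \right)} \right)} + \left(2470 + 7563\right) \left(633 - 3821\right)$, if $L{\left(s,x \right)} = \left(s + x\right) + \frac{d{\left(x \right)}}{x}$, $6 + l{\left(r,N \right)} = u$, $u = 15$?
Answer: $- \frac{287866417}{9} \approx -3.1985 \cdot 10^{7}$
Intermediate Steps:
$l{\left(r,N \right)} = 9$ ($l{\left(r,N \right)} = -6 + 15 = 9$)
$L{\left(s,x \right)} = s + x + \frac{5 + x}{x}$ ($L{\left(s,x \right)} = \left(s + x\right) + \frac{5 + x}{x} = s + x + \frac{5 + x}{x}$)
$L{\left(36,l{\left(-4,6 \right)} \right)} + \left(2470 + 7563\right) \left(633 - 3821\right) = \left(1 + 36 + 9 + \frac{5}{9}\right) + \left(2470 + 7563\right) \left(633 - 3821\right) = \left(1 + 36 + 9 + 5 \cdot \frac{1}{9}\right) + 10033 \left(-3188\right) = \left(1 + 36 + 9 + \frac{5}{9}\right) - 31985204 = \frac{419}{9} - 31985204 = - \frac{287866417}{9}$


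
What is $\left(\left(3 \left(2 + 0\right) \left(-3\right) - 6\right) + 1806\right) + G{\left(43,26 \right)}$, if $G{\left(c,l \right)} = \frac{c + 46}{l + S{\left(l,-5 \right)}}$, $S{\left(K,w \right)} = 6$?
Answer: $\frac{57113}{32} \approx 1784.8$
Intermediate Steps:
$G{\left(c,l \right)} = \frac{46 + c}{6 + l}$ ($G{\left(c,l \right)} = \frac{c + 46}{l + 6} = \frac{46 + c}{6 + l}$)
$\left(\left(3 \left(2 + 0\right) \left(-3\right) - 6\right) + 1806\right) + G{\left(43,26 \right)} = \left(\left(3 \left(2 + 0\right) \left(-3\right) - 6\right) + 1806\right) + \frac{46 + 43}{6 + 26} = \left(\left(3 \cdot 2 \left(-3\right) - 6\right) + 1806\right) + \frac{1}{32} \cdot 89 = \left(\left(3 \left(-6\right) - 6\right) + 1806\right) + \frac{1}{32} \cdot 89 = \left(\left(-18 - 6\right) + 1806\right) + \frac{89}{32} = \left(-24 + 1806\right) + \frac{89}{32} = 1782 + \frac{89}{32} = \frac{57113}{32}$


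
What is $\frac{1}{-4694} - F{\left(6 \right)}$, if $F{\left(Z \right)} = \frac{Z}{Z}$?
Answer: $- \frac{4695}{4694} \approx -1.0002$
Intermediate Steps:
$F{\left(Z \right)} = 1$
$\frac{1}{-4694} - F{\left(6 \right)} = \frac{1}{-4694} - 1 = - \frac{1}{4694} - 1 = - \frac{4695}{4694}$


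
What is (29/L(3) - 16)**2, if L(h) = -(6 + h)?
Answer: 29929/81 ≈ 369.49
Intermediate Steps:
L(h) = -6 - h
(29/L(3) - 16)**2 = (29/(-6 - 1*3) - 16)**2 = (29/(-6 - 3) - 16)**2 = (29/(-9) - 16)**2 = (29*(-1/9) - 16)**2 = (-29/9 - 16)**2 = (-173/9)**2 = 29929/81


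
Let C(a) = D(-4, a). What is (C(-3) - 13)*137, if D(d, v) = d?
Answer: -2329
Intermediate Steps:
C(a) = -4
(C(-3) - 13)*137 = (-4 - 13)*137 = -17*137 = -2329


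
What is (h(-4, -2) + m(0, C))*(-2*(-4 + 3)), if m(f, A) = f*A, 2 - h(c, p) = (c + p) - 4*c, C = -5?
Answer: -16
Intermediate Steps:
h(c, p) = 2 - p + 3*c (h(c, p) = 2 - ((c + p) - 4*c) = 2 - (p - 3*c) = 2 + (-p + 3*c) = 2 - p + 3*c)
m(f, A) = A*f
(h(-4, -2) + m(0, C))*(-2*(-4 + 3)) = ((2 - 1*(-2) + 3*(-4)) - 5*0)*(-2*(-4 + 3)) = ((2 + 2 - 12) + 0)*(-2*(-1)) = (-8 + 0)*2 = -8*2 = -16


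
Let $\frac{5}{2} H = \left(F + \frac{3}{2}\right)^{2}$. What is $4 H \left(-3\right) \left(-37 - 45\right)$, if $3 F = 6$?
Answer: $\frac{24108}{5} \approx 4821.6$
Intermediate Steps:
$F = 2$ ($F = \frac{1}{3} \cdot 6 = 2$)
$H = \frac{49}{10}$ ($H = \frac{2 \left(2 + \frac{3}{2}\right)^{2}}{5} = \frac{2 \left(\frac{7}{2}\right)^{2}}{5} = \frac{2}{5} \cdot \frac{49}{4} = \frac{49}{10} \approx 4.9$)
$4 H \left(-3\right) \left(-37 - 45\right) = 4 \cdot \frac{49}{10} \left(-3\right) \left(-37 - 45\right) = \frac{98}{5} \left(-3\right) \left(-82\right) = \left(- \frac{294}{5}\right) \left(-82\right) = \frac{24108}{5}$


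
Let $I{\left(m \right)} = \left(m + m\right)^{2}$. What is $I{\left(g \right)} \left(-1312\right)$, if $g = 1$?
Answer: $-5248$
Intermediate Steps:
$I{\left(m \right)} = 4 m^{2}$ ($I{\left(m \right)} = \left(2 m\right)^{2} = 4 m^{2}$)
$I{\left(g \right)} \left(-1312\right) = 4 \cdot 1^{2} \left(-1312\right) = 4 \cdot 1 \left(-1312\right) = 4 \left(-1312\right) = -5248$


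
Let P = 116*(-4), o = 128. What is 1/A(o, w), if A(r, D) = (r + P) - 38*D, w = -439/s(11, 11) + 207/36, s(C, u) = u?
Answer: 22/21165 ≈ 0.0010395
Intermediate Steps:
P = -464
w = -1503/44 (w = -439/11 + 207/36 = -439*1/11 + 207*(1/36) = -439/11 + 23/4 = -1503/44 ≈ -34.159)
A(r, D) = -464 + r - 38*D (A(r, D) = (r - 464) - 38*D = (-464 + r) - 38*D = -464 + r - 38*D)
1/A(o, w) = 1/(-464 + 128 - 38*(-1503/44)) = 1/(-464 + 128 + 28557/22) = 1/(21165/22) = 22/21165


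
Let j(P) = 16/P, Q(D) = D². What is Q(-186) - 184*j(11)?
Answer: 377612/11 ≈ 34328.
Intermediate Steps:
Q(-186) - 184*j(11) = (-186)² - 184*16/11 = 34596 - 184*16*(1/11) = 34596 - 184*16/11 = 34596 - 1*2944/11 = 34596 - 2944/11 = 377612/11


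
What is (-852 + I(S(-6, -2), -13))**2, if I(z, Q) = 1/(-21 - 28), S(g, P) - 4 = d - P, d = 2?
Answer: 1742979001/2401 ≈ 7.2594e+5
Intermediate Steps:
S(g, P) = 6 - P (S(g, P) = 4 + (2 - P) = 6 - P)
I(z, Q) = -1/49 (I(z, Q) = 1/(-49) = -1/49)
(-852 + I(S(-6, -2), -13))**2 = (-852 - 1/49)**2 = (-41749/49)**2 = 1742979001/2401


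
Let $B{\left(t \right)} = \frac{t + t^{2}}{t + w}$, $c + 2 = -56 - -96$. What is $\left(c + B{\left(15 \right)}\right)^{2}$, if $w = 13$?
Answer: $\frac{106276}{49} \approx 2168.9$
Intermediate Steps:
$c = 38$ ($c = -2 - -40 = -2 + \left(-56 + 96\right) = -2 + 40 = 38$)
$B{\left(t \right)} = \frac{t + t^{2}}{13 + t}$ ($B{\left(t \right)} = \frac{t + t^{2}}{t + 13} = \frac{t + t^{2}}{13 + t}$)
$\left(c + B{\left(15 \right)}\right)^{2} = \left(38 + \frac{15 \left(1 + 15\right)}{13 + 15}\right)^{2} = \left(38 + 15 \cdot \frac{1}{28} \cdot 16\right)^{2} = \left(38 + \frac{60}{7}\right)^{2} = \left(\frac{326}{7}\right)^{2} = \frac{106276}{49}$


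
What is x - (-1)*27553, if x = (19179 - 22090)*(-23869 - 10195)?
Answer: 99187857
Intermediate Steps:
x = 99160304 (x = -2911*(-34064) = 99160304)
x - (-1)*27553 = 99160304 - (-1)*27553 = 99160304 - 1*(-27553) = 99160304 + 27553 = 99187857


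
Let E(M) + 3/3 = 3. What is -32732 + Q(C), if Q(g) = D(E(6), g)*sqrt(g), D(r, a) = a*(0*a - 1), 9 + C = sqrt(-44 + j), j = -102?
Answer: -32732 - (-9 + I*sqrt(146))**(3/2) ≈ -32674.0 + 10.176*I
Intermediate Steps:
E(M) = 2 (E(M) = -1 + 3 = 2)
C = -9 + I*sqrt(146) (C = -9 + sqrt(-44 - 102) = -9 + sqrt(-146) = -9 + I*sqrt(146) ≈ -9.0 + 12.083*I)
D(r, a) = -a (D(r, a) = a*(0 - 1) = a*(-1) = -a)
Q(g) = -g**(3/2) (Q(g) = (-g)*sqrt(g) = -g**(3/2))
-32732 + Q(C) = -32732 - (-9 + I*sqrt(146))**(3/2)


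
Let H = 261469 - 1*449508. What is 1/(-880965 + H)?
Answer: -1/1069004 ≈ -9.3545e-7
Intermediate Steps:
H = -188039 (H = 261469 - 449508 = -188039)
1/(-880965 + H) = 1/(-880965 - 188039) = 1/(-1069004) = -1/1069004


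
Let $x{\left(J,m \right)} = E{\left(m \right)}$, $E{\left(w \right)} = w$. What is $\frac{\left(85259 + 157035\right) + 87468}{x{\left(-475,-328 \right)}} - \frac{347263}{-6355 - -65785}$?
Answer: $- \frac{703987783}{696180} \approx -1011.2$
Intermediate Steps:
$x{\left(J,m \right)} = m$
$\frac{\left(85259 + 157035\right) + 87468}{x{\left(-475,-328 \right)}} - \frac{347263}{-6355 - -65785} = \frac{\left(85259 + 157035\right) + 87468}{-328} - \frac{347263}{-6355 - -65785} = \left(242294 + 87468\right) \left(- \frac{1}{328}\right) - \frac{347263}{-6355 + 65785} = 329762 \left(- \frac{1}{328}\right) - \frac{347263}{59430} = - \frac{164881}{164} - \frac{49609}{8490} = - \frac{703987783}{696180}$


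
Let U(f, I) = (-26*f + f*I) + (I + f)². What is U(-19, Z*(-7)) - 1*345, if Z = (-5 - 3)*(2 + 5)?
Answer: 131830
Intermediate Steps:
Z = -56 (Z = -8*7 = -56)
U(f, I) = (I + f)² - 26*f + I*f (U(f, I) = (-26*f + I*f) + (I + f)² = (I + f)² - 26*f + I*f)
U(-19, Z*(-7)) - 1*345 = ((-56*(-7) - 19)² - 26*(-19) - 56*(-7)*(-19)) - 1*345 = ((392 - 19)² + 494 + 392*(-19)) - 345 = (373² + 494 - 7448) - 345 = (139129 + 494 - 7448) - 345 = 132175 - 345 = 131830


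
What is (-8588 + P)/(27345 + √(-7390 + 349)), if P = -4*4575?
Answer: -122542060/124626011 + 13444*I*√7041/373878033 ≈ -0.98328 + 0.0030173*I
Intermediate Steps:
P = -18300
(-8588 + P)/(27345 + √(-7390 + 349)) = (-8588 - 18300)/(27345 + √(-7390 + 349)) = -26888/(27345 + √(-7041)) = -26888/(27345 + I*√7041)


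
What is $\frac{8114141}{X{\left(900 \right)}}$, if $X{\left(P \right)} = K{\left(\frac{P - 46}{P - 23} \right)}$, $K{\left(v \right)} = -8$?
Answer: $- \frac{8114141}{8} \approx -1.0143 \cdot 10^{6}$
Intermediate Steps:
$X{\left(P \right)} = -8$
$\frac{8114141}{X{\left(900 \right)}} = \frac{8114141}{-8} = 8114141 \left(- \frac{1}{8}\right) = - \frac{8114141}{8}$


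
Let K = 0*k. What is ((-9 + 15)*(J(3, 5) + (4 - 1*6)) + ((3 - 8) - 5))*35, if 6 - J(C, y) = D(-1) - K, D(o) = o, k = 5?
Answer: 700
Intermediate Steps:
K = 0 (K = 0*5 = 0)
J(C, y) = 7 (J(C, y) = 6 - (-1 - 1*0) = 6 - (-1 + 0) = 6 - 1*(-1) = 6 + 1 = 7)
((-9 + 15)*(J(3, 5) + (4 - 1*6)) + ((3 - 8) - 5))*35 = ((-9 + 15)*(7 + (4 - 1*6)) + ((3 - 8) - 5))*35 = (6*(7 + (4 - 6)) + (-5 - 5))*35 = (6*(7 - 2) - 10)*35 = (6*5 - 10)*35 = (30 - 10)*35 = 20*35 = 700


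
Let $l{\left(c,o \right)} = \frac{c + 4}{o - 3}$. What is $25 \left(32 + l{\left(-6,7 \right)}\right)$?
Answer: $\frac{1575}{2} \approx 787.5$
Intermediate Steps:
$l{\left(c,o \right)} = \frac{4 + c}{-3 + o}$
$25 \left(32 + l{\left(-6,7 \right)}\right) = 25 \left(32 + \frac{4 - 6}{-3 + 7}\right) = 25 \left(32 + \frac{1}{4} \left(-2\right)\right) = 25 \left(32 - \frac{1}{2}\right) = 25 \cdot \frac{63}{2} = \frac{1575}{2}$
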